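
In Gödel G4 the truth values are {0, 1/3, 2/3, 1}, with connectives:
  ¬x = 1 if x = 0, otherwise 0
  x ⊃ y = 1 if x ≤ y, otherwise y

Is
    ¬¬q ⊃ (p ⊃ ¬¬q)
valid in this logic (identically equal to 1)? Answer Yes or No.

Yes

p = 0, q = 0 ↦ 1
p = 0, q = 1/3 ↦ 1
p = 0, q = 2/3 ↦ 1
p = 0, q = 1 ↦ 1
p = 1/3, q = 0 ↦ 1
p = 1/3, q = 1/3 ↦ 1
p = 1/3, q = 2/3 ↦ 1
p = 1/3, q = 1 ↦ 1
p = 2/3, q = 0 ↦ 1
p = 2/3, q = 1/3 ↦ 1
p = 2/3, q = 2/3 ↦ 1
p = 2/3, q = 1 ↦ 1
p = 1, q = 0 ↦ 1
p = 1, q = 1/3 ↦ 1
p = 1, q = 2/3 ↦ 1
p = 1, q = 1 ↦ 1
Every assignment gives a value ≥ 1.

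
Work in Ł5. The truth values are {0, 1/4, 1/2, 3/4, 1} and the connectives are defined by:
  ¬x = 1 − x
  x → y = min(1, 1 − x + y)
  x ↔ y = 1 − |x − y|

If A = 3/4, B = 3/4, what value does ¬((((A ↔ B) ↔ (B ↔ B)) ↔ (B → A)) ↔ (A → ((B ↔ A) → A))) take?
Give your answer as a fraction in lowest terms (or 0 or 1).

0

A ↔ B = 3/4 ↔ 3/4 = 1
B ↔ B = 3/4 ↔ 3/4 = 1
(A ↔ B) ↔ (B ↔ B) = 1 ↔ 1 = 1
B → A = 3/4 → 3/4 = 1
((A ↔ B) ↔ (B ↔ B)) ↔ (B → A) = 1 ↔ 1 = 1
B ↔ A = 3/4 ↔ 3/4 = 1
(B ↔ A) → A = 1 → 3/4 = 3/4
A → ((B ↔ A) → A) = 3/4 → 3/4 = 1
(((A ↔ B) ↔ (B ↔ B)) ↔ (B → A)) ↔ (A → ((B ↔ A) → A)) = 1 ↔ 1 = 1
¬((((A ↔ B) ↔ (B ↔ B)) ↔ (B → A)) ↔ (A → ((B ↔ A) → A))) = ¬1 = 0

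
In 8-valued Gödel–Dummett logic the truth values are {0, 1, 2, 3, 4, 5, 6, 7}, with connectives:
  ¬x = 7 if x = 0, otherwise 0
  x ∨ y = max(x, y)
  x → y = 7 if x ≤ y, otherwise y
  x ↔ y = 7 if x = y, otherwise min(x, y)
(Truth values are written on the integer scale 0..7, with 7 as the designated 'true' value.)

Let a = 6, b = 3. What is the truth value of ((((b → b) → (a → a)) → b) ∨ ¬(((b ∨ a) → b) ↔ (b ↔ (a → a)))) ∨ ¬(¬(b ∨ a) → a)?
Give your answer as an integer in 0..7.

3

b → b = 3 → 3 = 7
a → a = 6 → 6 = 7
(b → b) → (a → a) = 7 → 7 = 7
((b → b) → (a → a)) → b = 7 → 3 = 3
b ∨ a = 3 ∨ 6 = 6
(b ∨ a) → b = 6 → 3 = 3
a → a = 6 → 6 = 7
b ↔ (a → a) = 3 ↔ 7 = 3
((b ∨ a) → b) ↔ (b ↔ (a → a)) = 3 ↔ 3 = 7
¬(((b ∨ a) → b) ↔ (b ↔ (a → a))) = ¬7 = 0
(((b → b) → (a → a)) → b) ∨ ¬(((b ∨ a) → b) ↔ (b ↔ (a → a))) = 3 ∨ 0 = 3
b ∨ a = 3 ∨ 6 = 6
¬(b ∨ a) = ¬6 = 0
¬(b ∨ a) → a = 0 → 6 = 7
¬(¬(b ∨ a) → a) = ¬7 = 0
((((b → b) → (a → a)) → b) ∨ ¬(((b ∨ a) → b) ↔ (b ↔ (a → a)))) ∨ ¬(¬(b ∨ a) → a) = 3 ∨ 0 = 3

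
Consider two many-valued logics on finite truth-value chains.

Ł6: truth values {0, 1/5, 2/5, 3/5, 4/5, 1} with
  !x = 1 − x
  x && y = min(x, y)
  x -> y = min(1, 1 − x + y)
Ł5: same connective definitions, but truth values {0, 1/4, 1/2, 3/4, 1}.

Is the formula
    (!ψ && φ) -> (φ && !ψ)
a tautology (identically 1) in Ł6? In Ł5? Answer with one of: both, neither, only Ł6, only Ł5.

In Ł6: every assignment gives 1 — tautology.
In Ł5: every assignment gives 1 — tautology.

both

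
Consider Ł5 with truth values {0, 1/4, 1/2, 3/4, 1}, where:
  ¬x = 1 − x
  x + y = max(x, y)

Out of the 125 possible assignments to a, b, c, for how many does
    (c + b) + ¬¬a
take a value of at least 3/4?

value 1: 61 assignments (counts)
value 3/4: 37 assignments (counts)
value 1/2: 19 assignments
value 1/4: 7 assignments
value 0: 1 assignment
So 98 of the 125 assignments meet the threshold.

98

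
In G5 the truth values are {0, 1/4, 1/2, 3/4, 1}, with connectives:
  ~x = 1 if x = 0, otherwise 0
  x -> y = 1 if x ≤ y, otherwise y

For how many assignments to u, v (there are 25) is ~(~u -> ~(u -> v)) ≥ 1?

5

value 1: 5 assignments (counts)
value 0: 20 assignments
So 5 of the 25 assignments meet the threshold.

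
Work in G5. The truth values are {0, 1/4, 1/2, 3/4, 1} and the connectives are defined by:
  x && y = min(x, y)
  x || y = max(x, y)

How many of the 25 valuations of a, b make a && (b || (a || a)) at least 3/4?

value 1: 5 assignments (counts)
value 3/4: 5 assignments (counts)
value 1/2: 5 assignments
value 1/4: 5 assignments
value 0: 5 assignments
So 10 of the 25 assignments meet the threshold.

10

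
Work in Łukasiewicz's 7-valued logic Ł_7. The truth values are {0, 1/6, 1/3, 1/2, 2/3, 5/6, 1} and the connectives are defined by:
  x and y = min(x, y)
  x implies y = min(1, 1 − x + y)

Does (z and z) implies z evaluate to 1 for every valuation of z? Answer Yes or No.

z = 0 ↦ 1
z = 1/6 ↦ 1
z = 1/3 ↦ 1
z = 1/2 ↦ 1
z = 2/3 ↦ 1
z = 5/6 ↦ 1
z = 1 ↦ 1
Every assignment gives a value ≥ 1.

Yes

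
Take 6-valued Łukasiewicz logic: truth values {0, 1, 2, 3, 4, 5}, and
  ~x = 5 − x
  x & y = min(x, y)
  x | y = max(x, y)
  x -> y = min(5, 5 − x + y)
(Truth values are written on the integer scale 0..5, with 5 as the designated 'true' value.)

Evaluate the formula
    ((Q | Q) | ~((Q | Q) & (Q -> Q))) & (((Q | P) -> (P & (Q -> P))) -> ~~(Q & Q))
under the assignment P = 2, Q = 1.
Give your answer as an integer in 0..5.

1

Q | Q = 1 | 1 = 1
Q | Q = 1 | 1 = 1
Q -> Q = 1 -> 1 = 5
(Q | Q) & (Q -> Q) = 1 & 5 = 1
~((Q | Q) & (Q -> Q)) = ~1 = 4
(Q | Q) | ~((Q | Q) & (Q -> Q)) = 1 | 4 = 4
Q | P = 1 | 2 = 2
Q -> P = 1 -> 2 = 5
P & (Q -> P) = 2 & 5 = 2
(Q | P) -> (P & (Q -> P)) = 2 -> 2 = 5
Q & Q = 1 & 1 = 1
~(Q & Q) = ~1 = 4
~~(Q & Q) = ~4 = 1
((Q | P) -> (P & (Q -> P))) -> ~~(Q & Q) = 5 -> 1 = 1
((Q | Q) | ~((Q | Q) & (Q -> Q))) & (((Q | P) -> (P & (Q -> P))) -> ~~(Q & Q)) = 4 & 1 = 1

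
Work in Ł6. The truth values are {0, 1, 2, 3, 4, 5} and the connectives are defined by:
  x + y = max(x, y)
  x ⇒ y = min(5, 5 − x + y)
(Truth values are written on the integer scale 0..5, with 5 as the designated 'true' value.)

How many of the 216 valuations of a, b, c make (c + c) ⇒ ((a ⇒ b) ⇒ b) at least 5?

161

value 5: 161 assignments (counts)
value 4: 25 assignments
value 3: 16 assignments
value 2: 9 assignments
value 1: 4 assignments
value 0: 1 assignment
So 161 of the 216 assignments meet the threshold.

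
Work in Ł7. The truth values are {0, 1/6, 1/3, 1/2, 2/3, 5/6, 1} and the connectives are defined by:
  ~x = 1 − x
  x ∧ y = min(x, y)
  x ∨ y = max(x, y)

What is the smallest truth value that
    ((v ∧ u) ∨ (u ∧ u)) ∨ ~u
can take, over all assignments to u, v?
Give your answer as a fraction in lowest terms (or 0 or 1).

1/2

Take u = 1/2, v = 0:
v ∧ u = 0 ∧ 1/2 = 0
u ∧ u = 1/2 ∧ 1/2 = 1/2
(v ∧ u) ∨ (u ∧ u) = 0 ∨ 1/2 = 1/2
~u = ~1/2 = 1/2
((v ∧ u) ∨ (u ∧ u)) ∨ ~u = 1/2 ∨ 1/2 = 1/2
No assignment yields a value below 1/2, so this is the minimum.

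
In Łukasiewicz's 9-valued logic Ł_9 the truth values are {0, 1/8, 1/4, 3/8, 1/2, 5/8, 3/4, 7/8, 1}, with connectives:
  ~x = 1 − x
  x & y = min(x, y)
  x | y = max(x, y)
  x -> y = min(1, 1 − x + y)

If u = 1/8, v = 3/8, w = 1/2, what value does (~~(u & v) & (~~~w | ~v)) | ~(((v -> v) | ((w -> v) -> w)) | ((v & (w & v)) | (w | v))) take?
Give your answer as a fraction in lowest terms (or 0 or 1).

1/8

u & v = 1/8 & 3/8 = 1/8
~(u & v) = ~1/8 = 7/8
~~(u & v) = ~7/8 = 1/8
~w = ~1/2 = 1/2
~~w = ~1/2 = 1/2
~~~w = ~1/2 = 1/2
~v = ~3/8 = 5/8
~~~w | ~v = 1/2 | 5/8 = 5/8
~~(u & v) & (~~~w | ~v) = 1/8 & 5/8 = 1/8
v -> v = 3/8 -> 3/8 = 1
w -> v = 1/2 -> 3/8 = 7/8
(w -> v) -> w = 7/8 -> 1/2 = 5/8
(v -> v) | ((w -> v) -> w) = 1 | 5/8 = 1
w & v = 1/2 & 3/8 = 3/8
v & (w & v) = 3/8 & 3/8 = 3/8
w | v = 1/2 | 3/8 = 1/2
(v & (w & v)) | (w | v) = 3/8 | 1/2 = 1/2
((v -> v) | ((w -> v) -> w)) | ((v & (w & v)) | (w | v)) = 1 | 1/2 = 1
~(((v -> v) | ((w -> v) -> w)) | ((v & (w & v)) | (w | v))) = ~1 = 0
(~~(u & v) & (~~~w | ~v)) | ~(((v -> v) | ((w -> v) -> w)) | ((v & (w & v)) | (w | v))) = 1/8 | 0 = 1/8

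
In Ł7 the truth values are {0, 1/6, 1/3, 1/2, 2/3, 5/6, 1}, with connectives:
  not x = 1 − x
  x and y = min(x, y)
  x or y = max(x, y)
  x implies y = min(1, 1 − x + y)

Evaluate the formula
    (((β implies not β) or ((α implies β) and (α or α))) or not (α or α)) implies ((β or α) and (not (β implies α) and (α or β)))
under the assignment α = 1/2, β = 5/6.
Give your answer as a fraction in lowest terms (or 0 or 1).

not β = not 5/6 = 1/6
β implies not β = 5/6 implies 1/6 = 1/3
α implies β = 1/2 implies 5/6 = 1
α or α = 1/2 or 1/2 = 1/2
(α implies β) and (α or α) = 1 and 1/2 = 1/2
(β implies not β) or ((α implies β) and (α or α)) = 1/3 or 1/2 = 1/2
α or α = 1/2 or 1/2 = 1/2
not (α or α) = not 1/2 = 1/2
((β implies not β) or ((α implies β) and (α or α))) or not (α or α) = 1/2 or 1/2 = 1/2
β or α = 5/6 or 1/2 = 5/6
β implies α = 5/6 implies 1/2 = 2/3
not (β implies α) = not 2/3 = 1/3
α or β = 1/2 or 5/6 = 5/6
not (β implies α) and (α or β) = 1/3 and 5/6 = 1/3
(β or α) and (not (β implies α) and (α or β)) = 5/6 and 1/3 = 1/3
(((β implies not β) or ((α implies β) and (α or α))) or not (α or α)) implies ((β or α) and (not (β implies α) and (α or β))) = 1/2 implies 1/3 = 5/6

5/6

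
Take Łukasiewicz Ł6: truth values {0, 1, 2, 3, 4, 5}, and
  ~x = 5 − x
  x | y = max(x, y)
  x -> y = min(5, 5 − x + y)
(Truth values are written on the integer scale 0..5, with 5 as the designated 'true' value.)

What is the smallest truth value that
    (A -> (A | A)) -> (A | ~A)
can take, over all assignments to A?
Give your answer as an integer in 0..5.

Take A = 2:
A | A = 2 | 2 = 2
A -> (A | A) = 2 -> 2 = 5
~A = ~2 = 3
A | ~A = 2 | 3 = 3
(A -> (A | A)) -> (A | ~A) = 5 -> 3 = 3
No assignment yields a value below 3, so this is the minimum.

3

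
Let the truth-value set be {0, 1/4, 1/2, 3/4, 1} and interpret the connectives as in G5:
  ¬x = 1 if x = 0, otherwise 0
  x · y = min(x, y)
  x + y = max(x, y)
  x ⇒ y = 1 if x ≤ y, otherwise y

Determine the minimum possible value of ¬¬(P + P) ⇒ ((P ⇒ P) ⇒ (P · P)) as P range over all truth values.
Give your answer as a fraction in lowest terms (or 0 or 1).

1/4

Take P = 1/4:
P + P = 1/4 + 1/4 = 1/4
¬(P + P) = ¬1/4 = 0
¬¬(P + P) = ¬0 = 1
P ⇒ P = 1/4 ⇒ 1/4 = 1
P · P = 1/4 · 1/4 = 1/4
(P ⇒ P) ⇒ (P · P) = 1 ⇒ 1/4 = 1/4
¬¬(P + P) ⇒ ((P ⇒ P) ⇒ (P · P)) = 1 ⇒ 1/4 = 1/4
No assignment yields a value below 1/4, so this is the minimum.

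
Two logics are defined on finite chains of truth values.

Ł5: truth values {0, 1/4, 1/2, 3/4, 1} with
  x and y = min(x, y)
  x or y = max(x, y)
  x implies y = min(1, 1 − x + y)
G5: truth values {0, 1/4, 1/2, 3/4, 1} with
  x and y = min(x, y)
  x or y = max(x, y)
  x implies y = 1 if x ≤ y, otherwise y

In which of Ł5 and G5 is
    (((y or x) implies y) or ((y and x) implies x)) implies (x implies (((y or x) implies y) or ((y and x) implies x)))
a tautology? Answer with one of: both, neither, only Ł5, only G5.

both

In Ł5: every assignment gives 1 — tautology.
In G5: every assignment gives 1 — tautology.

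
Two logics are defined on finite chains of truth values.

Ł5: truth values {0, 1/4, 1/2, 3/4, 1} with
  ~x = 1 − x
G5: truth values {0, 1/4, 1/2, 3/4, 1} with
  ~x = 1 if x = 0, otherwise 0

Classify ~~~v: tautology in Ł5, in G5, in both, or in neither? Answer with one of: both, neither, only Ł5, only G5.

In Ł5: at v = 1/4 the value is 3/4 — not a tautology.
In G5: at v = 1/4 the value is 0 — not a tautology.

neither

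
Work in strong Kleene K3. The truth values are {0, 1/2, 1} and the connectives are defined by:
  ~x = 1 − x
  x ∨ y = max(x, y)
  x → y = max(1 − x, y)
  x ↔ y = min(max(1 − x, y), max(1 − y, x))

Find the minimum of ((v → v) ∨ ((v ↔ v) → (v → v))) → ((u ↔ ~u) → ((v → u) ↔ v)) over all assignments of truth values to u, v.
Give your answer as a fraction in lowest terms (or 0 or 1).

1/2

Take u = 1/2, v = 0:
v → v = 0 → 0 = 1
v ↔ v = 0 ↔ 0 = 1
v → v = 0 → 0 = 1
(v ↔ v) → (v → v) = 1 → 1 = 1
(v → v) ∨ ((v ↔ v) → (v → v)) = 1 ∨ 1 = 1
~u = ~1/2 = 1/2
u ↔ ~u = 1/2 ↔ 1/2 = 1/2
v → u = 0 → 1/2 = 1
(v → u) ↔ v = 1 ↔ 0 = 0
(u ↔ ~u) → ((v → u) ↔ v) = 1/2 → 0 = 1/2
((v → v) ∨ ((v ↔ v) → (v → v))) → ((u ↔ ~u) → ((v → u) ↔ v)) = 1 → 1/2 = 1/2
No assignment yields a value below 1/2, so this is the minimum.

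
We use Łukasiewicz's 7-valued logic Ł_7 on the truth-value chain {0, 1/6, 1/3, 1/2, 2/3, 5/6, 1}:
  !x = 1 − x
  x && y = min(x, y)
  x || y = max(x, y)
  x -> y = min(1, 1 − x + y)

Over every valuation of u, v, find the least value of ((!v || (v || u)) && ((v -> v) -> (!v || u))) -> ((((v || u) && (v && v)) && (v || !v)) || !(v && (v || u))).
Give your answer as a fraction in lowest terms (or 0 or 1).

1/2

Take u = 1, v = 1/2:
!v = !1/2 = 1/2
v || u = 1/2 || 1 = 1
!v || (v || u) = 1/2 || 1 = 1
v -> v = 1/2 -> 1/2 = 1
!v = !1/2 = 1/2
!v || u = 1/2 || 1 = 1
(v -> v) -> (!v || u) = 1 -> 1 = 1
(!v || (v || u)) && ((v -> v) -> (!v || u)) = 1 && 1 = 1
v || u = 1/2 || 1 = 1
v && v = 1/2 && 1/2 = 1/2
(v || u) && (v && v) = 1 && 1/2 = 1/2
!v = !1/2 = 1/2
v || !v = 1/2 || 1/2 = 1/2
((v || u) && (v && v)) && (v || !v) = 1/2 && 1/2 = 1/2
v || u = 1/2 || 1 = 1
v && (v || u) = 1/2 && 1 = 1/2
!(v && (v || u)) = !1/2 = 1/2
(((v || u) && (v && v)) && (v || !v)) || !(v && (v || u)) = 1/2 || 1/2 = 1/2
((!v || (v || u)) && ((v -> v) -> (!v || u))) -> ((((v || u) && (v && v)) && (v || !v)) || !(v && (v || u))) = 1 -> 1/2 = 1/2
No assignment yields a value below 1/2, so this is the minimum.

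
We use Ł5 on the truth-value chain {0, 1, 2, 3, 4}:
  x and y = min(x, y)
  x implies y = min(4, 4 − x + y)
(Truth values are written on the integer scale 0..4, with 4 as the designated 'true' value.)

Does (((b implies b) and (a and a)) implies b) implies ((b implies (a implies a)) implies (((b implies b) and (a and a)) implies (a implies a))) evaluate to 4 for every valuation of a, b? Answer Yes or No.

At a = 1, b = 2, for instance:
b implies b = 2 implies 2 = 4
a and a = 1 and 1 = 1
(b implies b) and (a and a) = 4 and 1 = 1
((b implies b) and (a and a)) implies b = 1 implies 2 = 4
a implies a = 1 implies 1 = 4
b implies (a implies a) = 2 implies 4 = 4
((b implies b) and (a and a)) implies (a implies a) = 1 implies 4 = 4
(b implies (a implies a)) implies (((b implies b) and (a and a)) implies (a implies a)) = 4 implies 4 = 4
(((b implies b) and (a and a)) implies b) implies ((b implies (a implies a)) implies (((b implies b) and (a and a)) implies (a implies a))) = 4 implies 4 = 4
and checking the remaining 24 assignments likewise gives ≥ 4 in every case.

Yes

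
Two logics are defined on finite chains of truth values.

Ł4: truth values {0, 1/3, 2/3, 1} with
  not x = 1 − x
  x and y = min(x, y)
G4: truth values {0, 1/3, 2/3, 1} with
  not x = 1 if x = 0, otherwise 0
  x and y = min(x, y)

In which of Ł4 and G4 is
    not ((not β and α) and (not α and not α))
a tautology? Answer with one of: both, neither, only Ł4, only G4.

only G4

In Ł4: at α = 1/3, β = 0 the value is 2/3 — not a tautology.
In G4: every assignment gives 1 — tautology.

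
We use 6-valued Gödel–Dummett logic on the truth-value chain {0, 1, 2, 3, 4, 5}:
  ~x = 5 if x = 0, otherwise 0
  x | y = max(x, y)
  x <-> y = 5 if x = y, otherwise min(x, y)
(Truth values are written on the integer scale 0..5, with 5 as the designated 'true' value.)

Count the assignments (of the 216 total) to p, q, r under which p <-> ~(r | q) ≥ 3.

38

value 5: 36 assignments (counts)
value 4: 1 assignment (counts)
value 3: 1 assignment (counts)
value 2: 1 assignment
value 1: 1 assignment
value 0: 176 assignments
So 38 of the 216 assignments meet the threshold.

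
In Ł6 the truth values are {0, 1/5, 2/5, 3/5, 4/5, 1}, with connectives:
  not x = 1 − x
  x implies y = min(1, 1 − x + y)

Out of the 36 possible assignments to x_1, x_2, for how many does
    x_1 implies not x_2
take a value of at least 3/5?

30

value 1: 21 assignments (counts)
value 4/5: 5 assignments (counts)
value 3/5: 4 assignments (counts)
value 2/5: 3 assignments
value 1/5: 2 assignments
value 0: 1 assignment
So 30 of the 36 assignments meet the threshold.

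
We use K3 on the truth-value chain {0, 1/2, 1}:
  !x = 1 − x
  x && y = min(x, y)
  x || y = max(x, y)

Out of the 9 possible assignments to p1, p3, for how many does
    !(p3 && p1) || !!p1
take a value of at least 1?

p1 = 0, p3 = 0 ↦ 1  ≥
p1 = 0, p3 = 1/2 ↦ 1  ≥
p1 = 0, p3 = 1 ↦ 1  ≥
p1 = 1/2, p3 = 0 ↦ 1  ≥
p1 = 1/2, p3 = 1/2 ↦ 1/2  <
p1 = 1/2, p3 = 1 ↦ 1/2  <
p1 = 1, p3 = 0 ↦ 1  ≥
p1 = 1, p3 = 1/2 ↦ 1  ≥
p1 = 1, p3 = 1 ↦ 1  ≥
So 7 of the 9 assignments meet the threshold.

7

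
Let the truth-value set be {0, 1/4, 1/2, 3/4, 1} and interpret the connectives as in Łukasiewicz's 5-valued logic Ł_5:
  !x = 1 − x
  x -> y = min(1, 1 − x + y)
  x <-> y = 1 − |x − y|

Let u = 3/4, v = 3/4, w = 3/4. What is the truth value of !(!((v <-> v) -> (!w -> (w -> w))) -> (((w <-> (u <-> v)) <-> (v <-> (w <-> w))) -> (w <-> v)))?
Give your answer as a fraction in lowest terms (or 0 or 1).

0

v <-> v = 3/4 <-> 3/4 = 1
!w = !3/4 = 1/4
w -> w = 3/4 -> 3/4 = 1
!w -> (w -> w) = 1/4 -> 1 = 1
(v <-> v) -> (!w -> (w -> w)) = 1 -> 1 = 1
!((v <-> v) -> (!w -> (w -> w))) = !1 = 0
u <-> v = 3/4 <-> 3/4 = 1
w <-> (u <-> v) = 3/4 <-> 1 = 3/4
w <-> w = 3/4 <-> 3/4 = 1
v <-> (w <-> w) = 3/4 <-> 1 = 3/4
(w <-> (u <-> v)) <-> (v <-> (w <-> w)) = 3/4 <-> 3/4 = 1
w <-> v = 3/4 <-> 3/4 = 1
((w <-> (u <-> v)) <-> (v <-> (w <-> w))) -> (w <-> v) = 1 -> 1 = 1
!((v <-> v) -> (!w -> (w -> w))) -> (((w <-> (u <-> v)) <-> (v <-> (w <-> w))) -> (w <-> v)) = 0 -> 1 = 1
!(!((v <-> v) -> (!w -> (w -> w))) -> (((w <-> (u <-> v)) <-> (v <-> (w <-> w))) -> (w <-> v))) = !1 = 0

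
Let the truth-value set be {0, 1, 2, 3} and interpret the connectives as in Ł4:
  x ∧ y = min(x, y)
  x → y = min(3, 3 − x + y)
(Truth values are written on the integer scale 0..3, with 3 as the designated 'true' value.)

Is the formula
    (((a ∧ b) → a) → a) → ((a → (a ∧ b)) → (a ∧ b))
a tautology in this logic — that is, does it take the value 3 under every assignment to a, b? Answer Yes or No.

a = 0, b = 0 ↦ 3
a = 0, b = 1 ↦ 3
a = 0, b = 2 ↦ 3
a = 0, b = 3 ↦ 3
a = 1, b = 0 ↦ 3
a = 1, b = 1 ↦ 3
a = 1, b = 2 ↦ 3
a = 1, b = 3 ↦ 3
a = 2, b = 0 ↦ 3
a = 2, b = 1 ↦ 3
a = 2, b = 2 ↦ 3
a = 2, b = 3 ↦ 3
a = 3, b = 0 ↦ 3
a = 3, b = 1 ↦ 3
a = 3, b = 2 ↦ 3
a = 3, b = 3 ↦ 3
Every assignment gives a value ≥ 3.

Yes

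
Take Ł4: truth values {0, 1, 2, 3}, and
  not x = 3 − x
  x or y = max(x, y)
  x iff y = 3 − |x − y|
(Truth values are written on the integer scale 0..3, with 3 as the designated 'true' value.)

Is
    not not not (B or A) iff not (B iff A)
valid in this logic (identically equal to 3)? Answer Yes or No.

No

Counterexample: take A = 0, B = 0.
B or A = 0 or 0 = 0
not (B or A) = not 0 = 3
not not (B or A) = not 3 = 0
not not not (B or A) = not 0 = 3
B iff A = 0 iff 0 = 3
not (B iff A) = not 3 = 0
not not not (B or A) iff not (B iff A) = 3 iff 0 = 0
This gives 0 ≠ 3.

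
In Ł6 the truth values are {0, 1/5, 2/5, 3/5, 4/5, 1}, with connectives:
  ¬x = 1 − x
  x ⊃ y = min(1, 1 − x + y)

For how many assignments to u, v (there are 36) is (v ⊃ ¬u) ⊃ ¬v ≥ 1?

11

value 1: 11 assignments (counts)
value 4/5: 9 assignments
value 3/5: 7 assignments
value 2/5: 5 assignments
value 1/5: 3 assignments
value 0: 1 assignment
So 11 of the 36 assignments meet the threshold.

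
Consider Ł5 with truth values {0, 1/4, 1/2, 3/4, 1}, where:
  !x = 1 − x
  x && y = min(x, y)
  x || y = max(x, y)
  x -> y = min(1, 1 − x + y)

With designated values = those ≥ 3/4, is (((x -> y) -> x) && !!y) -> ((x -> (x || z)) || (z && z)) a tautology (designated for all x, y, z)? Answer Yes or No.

Yes

At x = 1/2, y = 1/2, z = 3/4, for instance:
x -> y = 1/2 -> 1/2 = 1
(x -> y) -> x = 1 -> 1/2 = 1/2
!y = !1/2 = 1/2
!!y = !1/2 = 1/2
((x -> y) -> x) && !!y = 1/2 && 1/2 = 1/2
x || z = 1/2 || 3/4 = 3/4
x -> (x || z) = 1/2 -> 3/4 = 1
z && z = 3/4 && 3/4 = 3/4
(x -> (x || z)) || (z && z) = 1 || 3/4 = 1
(((x -> y) -> x) && !!y) -> ((x -> (x || z)) || (z && z)) = 1/2 -> 1 = 1
and checking the remaining 124 assignments likewise gives ≥ 3/4 in every case.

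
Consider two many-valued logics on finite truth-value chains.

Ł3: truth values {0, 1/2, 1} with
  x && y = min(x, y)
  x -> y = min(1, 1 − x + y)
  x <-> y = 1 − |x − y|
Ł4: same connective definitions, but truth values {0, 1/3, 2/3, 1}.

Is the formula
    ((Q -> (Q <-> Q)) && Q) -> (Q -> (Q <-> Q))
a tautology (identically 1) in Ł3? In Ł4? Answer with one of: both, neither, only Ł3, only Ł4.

In Ł3: every assignment gives 1 — tautology.
In Ł4: every assignment gives 1 — tautology.

both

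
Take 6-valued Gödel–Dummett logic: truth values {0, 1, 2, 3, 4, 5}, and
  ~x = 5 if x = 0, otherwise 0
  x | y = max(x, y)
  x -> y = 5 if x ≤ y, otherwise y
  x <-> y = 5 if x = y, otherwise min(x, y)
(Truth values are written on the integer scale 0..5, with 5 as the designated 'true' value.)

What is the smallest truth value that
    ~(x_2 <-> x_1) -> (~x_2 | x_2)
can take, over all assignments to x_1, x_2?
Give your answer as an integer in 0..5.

Take x_1 = 0, x_2 = 1:
x_2 <-> x_1 = 1 <-> 0 = 0
~(x_2 <-> x_1) = ~0 = 5
~x_2 = ~1 = 0
~x_2 | x_2 = 0 | 1 = 1
~(x_2 <-> x_1) -> (~x_2 | x_2) = 5 -> 1 = 1
No assignment yields a value below 1, so this is the minimum.

1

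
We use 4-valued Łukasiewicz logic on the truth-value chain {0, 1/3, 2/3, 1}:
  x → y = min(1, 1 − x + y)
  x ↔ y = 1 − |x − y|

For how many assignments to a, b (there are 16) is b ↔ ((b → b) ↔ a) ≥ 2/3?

a = 0, b = 0 ↦ 1  ≥
a = 0, b = 1/3 ↦ 2/3  ≥
a = 0, b = 2/3 ↦ 1/3  <
a = 0, b = 1 ↦ 0  <
a = 1/3, b = 0 ↦ 2/3  ≥
a = 1/3, b = 1/3 ↦ 1  ≥
a = 1/3, b = 2/3 ↦ 2/3  ≥
a = 1/3, b = 1 ↦ 1/3  <
a = 2/3, b = 0 ↦ 1/3  <
a = 2/3, b = 1/3 ↦ 2/3  ≥
a = 2/3, b = 2/3 ↦ 1  ≥
a = 2/3, b = 1 ↦ 2/3  ≥
a = 1, b = 0 ↦ 0  <
a = 1, b = 1/3 ↦ 1/3  <
a = 1, b = 2/3 ↦ 2/3  ≥
a = 1, b = 1 ↦ 1  ≥
So 10 of the 16 assignments meet the threshold.

10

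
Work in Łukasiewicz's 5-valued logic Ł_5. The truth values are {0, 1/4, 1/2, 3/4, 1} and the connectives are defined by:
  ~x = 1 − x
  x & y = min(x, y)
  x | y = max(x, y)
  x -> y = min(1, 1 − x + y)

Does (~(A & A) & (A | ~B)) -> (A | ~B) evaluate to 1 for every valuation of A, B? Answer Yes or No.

At A = 1/4, B = 1/4, for instance:
A & A = 1/4 & 1/4 = 1/4
~(A & A) = ~1/4 = 3/4
~B = ~1/4 = 3/4
A | ~B = 1/4 | 3/4 = 3/4
~(A & A) & (A | ~B) = 3/4 & 3/4 = 3/4
(~(A & A) & (A | ~B)) -> (A | ~B) = 3/4 -> 3/4 = 1
and checking the remaining 24 assignments likewise gives ≥ 1 in every case.

Yes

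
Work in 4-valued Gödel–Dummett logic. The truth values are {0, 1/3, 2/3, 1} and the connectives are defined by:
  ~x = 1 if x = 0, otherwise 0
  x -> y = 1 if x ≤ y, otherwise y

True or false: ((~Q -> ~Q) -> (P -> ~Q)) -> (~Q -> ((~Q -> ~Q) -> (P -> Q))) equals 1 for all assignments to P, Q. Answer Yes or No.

Counterexample: take P = 1/3, Q = 0.
~Q = ~0 = 1
~Q = ~0 = 1
~Q -> ~Q = 1 -> 1 = 1
~Q = ~0 = 1
P -> ~Q = 1/3 -> 1 = 1
(~Q -> ~Q) -> (P -> ~Q) = 1 -> 1 = 1
~Q = ~0 = 1
~Q = ~0 = 1
~Q = ~0 = 1
~Q -> ~Q = 1 -> 1 = 1
P -> Q = 1/3 -> 0 = 0
(~Q -> ~Q) -> (P -> Q) = 1 -> 0 = 0
~Q -> ((~Q -> ~Q) -> (P -> Q)) = 1 -> 0 = 0
((~Q -> ~Q) -> (P -> ~Q)) -> (~Q -> ((~Q -> ~Q) -> (P -> Q))) = 1 -> 0 = 0
This gives 0 ≠ 1.

No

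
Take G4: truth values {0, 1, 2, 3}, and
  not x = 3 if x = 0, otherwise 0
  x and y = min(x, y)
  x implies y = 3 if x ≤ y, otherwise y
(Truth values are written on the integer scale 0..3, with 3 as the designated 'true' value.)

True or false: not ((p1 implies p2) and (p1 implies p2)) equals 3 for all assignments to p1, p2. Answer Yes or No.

Counterexample: take p1 = 0, p2 = 0.
p1 implies p2 = 0 implies 0 = 3
p1 implies p2 = 0 implies 0 = 3
(p1 implies p2) and (p1 implies p2) = 3 and 3 = 3
not ((p1 implies p2) and (p1 implies p2)) = not 3 = 0
This gives 0 ≠ 3.

No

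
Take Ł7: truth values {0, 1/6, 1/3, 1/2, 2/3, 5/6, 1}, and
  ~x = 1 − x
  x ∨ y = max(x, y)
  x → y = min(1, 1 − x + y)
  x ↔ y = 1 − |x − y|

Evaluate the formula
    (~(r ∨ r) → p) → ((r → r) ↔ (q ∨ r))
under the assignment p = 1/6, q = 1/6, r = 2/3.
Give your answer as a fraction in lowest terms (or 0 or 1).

5/6

r ∨ r = 2/3 ∨ 2/3 = 2/3
~(r ∨ r) = ~2/3 = 1/3
~(r ∨ r) → p = 1/3 → 1/6 = 5/6
r → r = 2/3 → 2/3 = 1
q ∨ r = 1/6 ∨ 2/3 = 2/3
(r → r) ↔ (q ∨ r) = 1 ↔ 2/3 = 2/3
(~(r ∨ r) → p) → ((r → r) ↔ (q ∨ r)) = 5/6 → 2/3 = 5/6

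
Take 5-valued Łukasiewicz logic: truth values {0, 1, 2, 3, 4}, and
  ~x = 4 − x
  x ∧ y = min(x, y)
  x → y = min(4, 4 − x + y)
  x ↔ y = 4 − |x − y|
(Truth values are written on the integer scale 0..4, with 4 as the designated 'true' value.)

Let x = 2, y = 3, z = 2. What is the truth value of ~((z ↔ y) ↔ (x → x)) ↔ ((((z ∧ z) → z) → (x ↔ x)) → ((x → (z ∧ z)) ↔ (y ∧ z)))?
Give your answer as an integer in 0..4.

z ↔ y = 2 ↔ 3 = 3
x → x = 2 → 2 = 4
(z ↔ y) ↔ (x → x) = 3 ↔ 4 = 3
~((z ↔ y) ↔ (x → x)) = ~3 = 1
z ∧ z = 2 ∧ 2 = 2
(z ∧ z) → z = 2 → 2 = 4
x ↔ x = 2 ↔ 2 = 4
((z ∧ z) → z) → (x ↔ x) = 4 → 4 = 4
z ∧ z = 2 ∧ 2 = 2
x → (z ∧ z) = 2 → 2 = 4
y ∧ z = 3 ∧ 2 = 2
(x → (z ∧ z)) ↔ (y ∧ z) = 4 ↔ 2 = 2
(((z ∧ z) → z) → (x ↔ x)) → ((x → (z ∧ z)) ↔ (y ∧ z)) = 4 → 2 = 2
~((z ↔ y) ↔ (x → x)) ↔ ((((z ∧ z) → z) → (x ↔ x)) → ((x → (z ∧ z)) ↔ (y ∧ z))) = 1 ↔ 2 = 3

3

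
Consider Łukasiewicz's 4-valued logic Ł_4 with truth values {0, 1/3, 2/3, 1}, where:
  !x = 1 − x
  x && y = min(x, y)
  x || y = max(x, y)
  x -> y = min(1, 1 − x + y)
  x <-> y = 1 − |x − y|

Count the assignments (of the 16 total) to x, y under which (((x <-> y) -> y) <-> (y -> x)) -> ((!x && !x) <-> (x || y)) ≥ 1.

10

x = 0, y = 0 ↦ 1  ≥
x = 0, y = 1/3 ↦ 1/3  <
x = 0, y = 2/3 ↦ 1  ≥
x = 0, y = 1 ↦ 1  ≥
x = 1/3, y = 0 ↦ 1  ≥
x = 1/3, y = 1/3 ↦ 1  ≥
x = 1/3, y = 2/3 ↦ 1  ≥
x = 1/3, y = 1 ↦ 1  ≥
x = 2/3, y = 0 ↦ 1  ≥
x = 2/3, y = 1/3 ↦ 1  ≥
x = 2/3, y = 2/3 ↦ 1  ≥
x = 2/3, y = 1 ↦ 2/3  <
x = 1, y = 0 ↦ 0  <
x = 1, y = 1/3 ↦ 0  <
x = 1, y = 2/3 ↦ 0  <
x = 1, y = 1 ↦ 0  <
So 10 of the 16 assignments meet the threshold.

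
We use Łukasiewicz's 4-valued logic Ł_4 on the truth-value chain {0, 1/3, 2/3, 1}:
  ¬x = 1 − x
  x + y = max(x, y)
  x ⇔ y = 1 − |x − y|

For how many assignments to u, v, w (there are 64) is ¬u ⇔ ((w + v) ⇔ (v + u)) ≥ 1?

value 1: 16 assignments (counts)
value 2/3: 24 assignments
value 1/3: 16 assignments
value 0: 8 assignments
So 16 of the 64 assignments meet the threshold.

16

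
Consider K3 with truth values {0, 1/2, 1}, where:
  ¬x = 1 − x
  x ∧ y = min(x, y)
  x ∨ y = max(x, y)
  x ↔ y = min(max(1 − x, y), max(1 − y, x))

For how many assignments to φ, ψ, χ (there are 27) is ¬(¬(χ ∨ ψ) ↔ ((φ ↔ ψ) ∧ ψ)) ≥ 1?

6

value 1: 6 assignments (counts)
value 1/2: 15 assignments
value 0: 6 assignments
So 6 of the 27 assignments meet the threshold.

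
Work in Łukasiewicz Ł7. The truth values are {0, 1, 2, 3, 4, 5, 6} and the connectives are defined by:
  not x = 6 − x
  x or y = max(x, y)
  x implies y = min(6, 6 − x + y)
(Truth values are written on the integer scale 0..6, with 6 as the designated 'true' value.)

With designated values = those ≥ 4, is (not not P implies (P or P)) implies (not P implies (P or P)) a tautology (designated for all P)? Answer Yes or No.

No

Counterexample: take P = 0.
not P = not 0 = 6
not not P = not 6 = 0
P or P = 0 or 0 = 0
not not P implies (P or P) = 0 implies 0 = 6
not P = not 0 = 6
P or P = 0 or 0 = 0
not P implies (P or P) = 6 implies 0 = 0
(not not P implies (P or P)) implies (not P implies (P or P)) = 6 implies 0 = 0
This gives 0, which is below 4.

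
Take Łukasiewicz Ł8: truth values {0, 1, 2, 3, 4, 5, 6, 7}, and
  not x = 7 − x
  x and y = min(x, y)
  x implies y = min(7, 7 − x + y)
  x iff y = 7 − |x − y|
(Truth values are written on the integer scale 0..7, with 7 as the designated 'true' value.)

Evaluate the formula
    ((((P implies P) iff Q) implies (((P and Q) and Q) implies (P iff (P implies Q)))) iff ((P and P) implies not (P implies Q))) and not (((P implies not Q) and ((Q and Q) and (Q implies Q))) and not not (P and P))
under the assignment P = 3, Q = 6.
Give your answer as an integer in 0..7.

4

P implies P = 3 implies 3 = 7
(P implies P) iff Q = 7 iff 6 = 6
P and Q = 3 and 6 = 3
(P and Q) and Q = 3 and 6 = 3
P implies Q = 3 implies 6 = 7
P iff (P implies Q) = 3 iff 7 = 3
((P and Q) and Q) implies (P iff (P implies Q)) = 3 implies 3 = 7
((P implies P) iff Q) implies (((P and Q) and Q) implies (P iff (P implies Q))) = 6 implies 7 = 7
P and P = 3 and 3 = 3
P implies Q = 3 implies 6 = 7
not (P implies Q) = not 7 = 0
(P and P) implies not (P implies Q) = 3 implies 0 = 4
(((P implies P) iff Q) implies (((P and Q) and Q) implies (P iff (P implies Q)))) iff ((P and P) implies not (P implies Q)) = 7 iff 4 = 4
not Q = not 6 = 1
P implies not Q = 3 implies 1 = 5
Q and Q = 6 and 6 = 6
Q implies Q = 6 implies 6 = 7
(Q and Q) and (Q implies Q) = 6 and 7 = 6
(P implies not Q) and ((Q and Q) and (Q implies Q)) = 5 and 6 = 5
P and P = 3 and 3 = 3
not (P and P) = not 3 = 4
not not (P and P) = not 4 = 3
((P implies not Q) and ((Q and Q) and (Q implies Q))) and not not (P and P) = 5 and 3 = 3
not (((P implies not Q) and ((Q and Q) and (Q implies Q))) and not not (P and P)) = not 3 = 4
((((P implies P) iff Q) implies (((P and Q) and Q) implies (P iff (P implies Q)))) iff ((P and P) implies not (P implies Q))) and not (((P implies not Q) and ((Q and Q) and (Q implies Q))) and not not (P and P)) = 4 and 4 = 4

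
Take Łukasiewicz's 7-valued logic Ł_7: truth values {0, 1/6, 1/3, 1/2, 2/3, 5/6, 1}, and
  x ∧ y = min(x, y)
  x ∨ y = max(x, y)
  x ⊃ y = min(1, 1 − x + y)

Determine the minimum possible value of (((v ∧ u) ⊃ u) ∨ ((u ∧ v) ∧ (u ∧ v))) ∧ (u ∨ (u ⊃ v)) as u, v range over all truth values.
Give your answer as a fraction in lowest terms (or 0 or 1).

1/2

Take u = 1/2, v = 0:
v ∧ u = 0 ∧ 1/2 = 0
(v ∧ u) ⊃ u = 0 ⊃ 1/2 = 1
u ∧ v = 1/2 ∧ 0 = 0
u ∧ v = 1/2 ∧ 0 = 0
(u ∧ v) ∧ (u ∧ v) = 0 ∧ 0 = 0
((v ∧ u) ⊃ u) ∨ ((u ∧ v) ∧ (u ∧ v)) = 1 ∨ 0 = 1
u ⊃ v = 1/2 ⊃ 0 = 1/2
u ∨ (u ⊃ v) = 1/2 ∨ 1/2 = 1/2
(((v ∧ u) ⊃ u) ∨ ((u ∧ v) ∧ (u ∧ v))) ∧ (u ∨ (u ⊃ v)) = 1 ∧ 1/2 = 1/2
No assignment yields a value below 1/2, so this is the minimum.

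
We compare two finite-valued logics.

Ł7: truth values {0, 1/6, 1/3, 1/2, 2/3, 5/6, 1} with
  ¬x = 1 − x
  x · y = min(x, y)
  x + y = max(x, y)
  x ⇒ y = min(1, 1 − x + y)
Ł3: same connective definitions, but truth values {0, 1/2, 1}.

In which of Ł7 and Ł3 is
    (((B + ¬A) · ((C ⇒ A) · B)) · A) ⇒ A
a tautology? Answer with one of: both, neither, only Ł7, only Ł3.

both

In Ł7: every assignment gives 1 — tautology.
In Ł3: every assignment gives 1 — tautology.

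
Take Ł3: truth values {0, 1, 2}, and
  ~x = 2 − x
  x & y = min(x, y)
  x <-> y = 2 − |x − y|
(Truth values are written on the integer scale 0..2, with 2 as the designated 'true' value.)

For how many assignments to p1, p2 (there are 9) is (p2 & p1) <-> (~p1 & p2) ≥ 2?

p1 = 0, p2 = 0 ↦ 2  ≥
p1 = 0, p2 = 1 ↦ 1  <
p1 = 0, p2 = 2 ↦ 0  <
p1 = 1, p2 = 0 ↦ 2  ≥
p1 = 1, p2 = 1 ↦ 2  ≥
p1 = 1, p2 = 2 ↦ 2  ≥
p1 = 2, p2 = 0 ↦ 2  ≥
p1 = 2, p2 = 1 ↦ 1  <
p1 = 2, p2 = 2 ↦ 0  <
So 5 of the 9 assignments meet the threshold.

5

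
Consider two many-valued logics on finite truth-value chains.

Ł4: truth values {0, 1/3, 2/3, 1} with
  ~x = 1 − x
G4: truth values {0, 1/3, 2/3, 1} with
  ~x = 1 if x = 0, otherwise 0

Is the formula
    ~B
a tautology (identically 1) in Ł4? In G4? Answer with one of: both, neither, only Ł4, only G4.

In Ł4: at B = 1/3 the value is 2/3 — not a tautology.
In G4: at B = 1/3 the value is 0 — not a tautology.

neither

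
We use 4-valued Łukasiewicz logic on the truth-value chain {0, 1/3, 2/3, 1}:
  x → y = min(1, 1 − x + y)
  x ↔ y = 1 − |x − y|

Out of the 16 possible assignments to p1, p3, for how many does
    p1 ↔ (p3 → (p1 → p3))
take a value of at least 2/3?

8

p1 = 0, p3 = 0 ↦ 0  <
p1 = 0, p3 = 1/3 ↦ 0  <
p1 = 0, p3 = 2/3 ↦ 0  <
p1 = 0, p3 = 1 ↦ 0  <
p1 = 1/3, p3 = 0 ↦ 1/3  <
p1 = 1/3, p3 = 1/3 ↦ 1/3  <
p1 = 1/3, p3 = 2/3 ↦ 1/3  <
p1 = 1/3, p3 = 1 ↦ 1/3  <
p1 = 2/3, p3 = 0 ↦ 2/3  ≥
p1 = 2/3, p3 = 1/3 ↦ 2/3  ≥
p1 = 2/3, p3 = 2/3 ↦ 2/3  ≥
p1 = 2/3, p3 = 1 ↦ 2/3  ≥
p1 = 1, p3 = 0 ↦ 1  ≥
p1 = 1, p3 = 1/3 ↦ 1  ≥
p1 = 1, p3 = 2/3 ↦ 1  ≥
p1 = 1, p3 = 1 ↦ 1  ≥
So 8 of the 16 assignments meet the threshold.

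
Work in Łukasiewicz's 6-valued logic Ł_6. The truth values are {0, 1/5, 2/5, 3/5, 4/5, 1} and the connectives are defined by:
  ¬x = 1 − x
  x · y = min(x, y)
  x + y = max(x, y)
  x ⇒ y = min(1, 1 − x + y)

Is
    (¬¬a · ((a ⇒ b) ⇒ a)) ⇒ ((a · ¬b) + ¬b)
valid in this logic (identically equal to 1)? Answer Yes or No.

No

Counterexample: take a = 1/5, b = 1.
¬a = ¬1/5 = 4/5
¬¬a = ¬4/5 = 1/5
a ⇒ b = 1/5 ⇒ 1 = 1
(a ⇒ b) ⇒ a = 1 ⇒ 1/5 = 1/5
¬¬a · ((a ⇒ b) ⇒ a) = 1/5 · 1/5 = 1/5
¬b = ¬1 = 0
a · ¬b = 1/5 · 0 = 0
¬b = ¬1 = 0
(a · ¬b) + ¬b = 0 + 0 = 0
(¬¬a · ((a ⇒ b) ⇒ a)) ⇒ ((a · ¬b) + ¬b) = 1/5 ⇒ 0 = 4/5
This gives 4/5 ≠ 1.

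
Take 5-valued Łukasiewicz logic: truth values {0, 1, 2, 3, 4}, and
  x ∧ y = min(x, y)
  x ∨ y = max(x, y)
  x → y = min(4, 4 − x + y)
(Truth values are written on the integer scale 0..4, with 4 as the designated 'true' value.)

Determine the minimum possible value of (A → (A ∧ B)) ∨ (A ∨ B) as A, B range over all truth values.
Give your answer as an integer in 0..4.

Take A = 2, B = 0:
A ∧ B = 2 ∧ 0 = 0
A → (A ∧ B) = 2 → 0 = 2
A ∨ B = 2 ∨ 0 = 2
(A → (A ∧ B)) ∨ (A ∨ B) = 2 ∨ 2 = 2
No assignment yields a value below 2, so this is the minimum.

2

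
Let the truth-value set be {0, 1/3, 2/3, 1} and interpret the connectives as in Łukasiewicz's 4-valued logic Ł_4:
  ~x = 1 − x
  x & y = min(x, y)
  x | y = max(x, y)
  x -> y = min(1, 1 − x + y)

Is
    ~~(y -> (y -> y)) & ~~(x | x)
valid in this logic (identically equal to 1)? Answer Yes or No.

No

Counterexample: take x = 0, y = 0.
y -> y = 0 -> 0 = 1
y -> (y -> y) = 0 -> 1 = 1
~(y -> (y -> y)) = ~1 = 0
~~(y -> (y -> y)) = ~0 = 1
x | x = 0 | 0 = 0
~(x | x) = ~0 = 1
~~(x | x) = ~1 = 0
~~(y -> (y -> y)) & ~~(x | x) = 1 & 0 = 0
This gives 0 ≠ 1.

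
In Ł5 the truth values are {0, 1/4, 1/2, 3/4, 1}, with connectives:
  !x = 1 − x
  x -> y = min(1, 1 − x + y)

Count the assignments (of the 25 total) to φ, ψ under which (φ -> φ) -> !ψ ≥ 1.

5

value 1: 5 assignments (counts)
value 3/4: 5 assignments
value 1/2: 5 assignments
value 1/4: 5 assignments
value 0: 5 assignments
So 5 of the 25 assignments meet the threshold.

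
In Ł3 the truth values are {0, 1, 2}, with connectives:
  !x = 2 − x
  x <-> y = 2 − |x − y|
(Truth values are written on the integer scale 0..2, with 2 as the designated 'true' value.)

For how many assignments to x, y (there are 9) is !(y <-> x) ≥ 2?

2

x = 0, y = 0 ↦ 0  <
x = 0, y = 1 ↦ 1  <
x = 0, y = 2 ↦ 2  ≥
x = 1, y = 0 ↦ 1  <
x = 1, y = 1 ↦ 0  <
x = 1, y = 2 ↦ 1  <
x = 2, y = 0 ↦ 2  ≥
x = 2, y = 1 ↦ 1  <
x = 2, y = 2 ↦ 0  <
So 2 of the 9 assignments meet the threshold.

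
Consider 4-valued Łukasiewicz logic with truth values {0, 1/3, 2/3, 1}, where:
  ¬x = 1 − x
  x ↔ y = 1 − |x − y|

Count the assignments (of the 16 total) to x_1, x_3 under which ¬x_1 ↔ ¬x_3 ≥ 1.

4

x_1 = 0, x_3 = 0 ↦ 1  ≥
x_1 = 0, x_3 = 1/3 ↦ 2/3  <
x_1 = 0, x_3 = 2/3 ↦ 1/3  <
x_1 = 0, x_3 = 1 ↦ 0  <
x_1 = 1/3, x_3 = 0 ↦ 2/3  <
x_1 = 1/3, x_3 = 1/3 ↦ 1  ≥
x_1 = 1/3, x_3 = 2/3 ↦ 2/3  <
x_1 = 1/3, x_3 = 1 ↦ 1/3  <
x_1 = 2/3, x_3 = 0 ↦ 1/3  <
x_1 = 2/3, x_3 = 1/3 ↦ 2/3  <
x_1 = 2/3, x_3 = 2/3 ↦ 1  ≥
x_1 = 2/3, x_3 = 1 ↦ 2/3  <
x_1 = 1, x_3 = 0 ↦ 0  <
x_1 = 1, x_3 = 1/3 ↦ 1/3  <
x_1 = 1, x_3 = 2/3 ↦ 2/3  <
x_1 = 1, x_3 = 1 ↦ 1  ≥
So 4 of the 16 assignments meet the threshold.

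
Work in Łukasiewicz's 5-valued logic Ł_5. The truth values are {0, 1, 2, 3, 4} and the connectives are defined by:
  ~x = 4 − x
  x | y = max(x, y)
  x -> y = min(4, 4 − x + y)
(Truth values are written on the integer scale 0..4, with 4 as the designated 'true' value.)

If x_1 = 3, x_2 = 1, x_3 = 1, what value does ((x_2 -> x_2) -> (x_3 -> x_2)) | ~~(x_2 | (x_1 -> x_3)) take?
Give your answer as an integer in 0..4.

4

x_2 -> x_2 = 1 -> 1 = 4
x_3 -> x_2 = 1 -> 1 = 4
(x_2 -> x_2) -> (x_3 -> x_2) = 4 -> 4 = 4
x_1 -> x_3 = 3 -> 1 = 2
x_2 | (x_1 -> x_3) = 1 | 2 = 2
~(x_2 | (x_1 -> x_3)) = ~2 = 2
~~(x_2 | (x_1 -> x_3)) = ~2 = 2
((x_2 -> x_2) -> (x_3 -> x_2)) | ~~(x_2 | (x_1 -> x_3)) = 4 | 2 = 4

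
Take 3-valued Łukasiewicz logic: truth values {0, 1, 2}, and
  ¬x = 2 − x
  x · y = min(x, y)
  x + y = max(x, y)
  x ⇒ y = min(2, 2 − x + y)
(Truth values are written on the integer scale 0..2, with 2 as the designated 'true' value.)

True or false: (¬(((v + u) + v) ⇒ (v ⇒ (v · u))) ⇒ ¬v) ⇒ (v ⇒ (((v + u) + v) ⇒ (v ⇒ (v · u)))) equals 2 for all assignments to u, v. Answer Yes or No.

Yes

u = 0, v = 0 ↦ 2
u = 0, v = 1 ↦ 2
u = 0, v = 2 ↦ 2
u = 1, v = 0 ↦ 2
u = 1, v = 1 ↦ 2
u = 1, v = 2 ↦ 2
u = 2, v = 0 ↦ 2
u = 2, v = 1 ↦ 2
u = 2, v = 2 ↦ 2
Every assignment gives a value ≥ 2.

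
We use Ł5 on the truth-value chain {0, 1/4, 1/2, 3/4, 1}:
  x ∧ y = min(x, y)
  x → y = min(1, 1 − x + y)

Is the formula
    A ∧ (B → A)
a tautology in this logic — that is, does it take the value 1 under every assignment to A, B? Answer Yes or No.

Counterexample: take A = 0, B = 0.
B → A = 0 → 0 = 1
A ∧ (B → A) = 0 ∧ 1 = 0
This gives 0 ≠ 1.

No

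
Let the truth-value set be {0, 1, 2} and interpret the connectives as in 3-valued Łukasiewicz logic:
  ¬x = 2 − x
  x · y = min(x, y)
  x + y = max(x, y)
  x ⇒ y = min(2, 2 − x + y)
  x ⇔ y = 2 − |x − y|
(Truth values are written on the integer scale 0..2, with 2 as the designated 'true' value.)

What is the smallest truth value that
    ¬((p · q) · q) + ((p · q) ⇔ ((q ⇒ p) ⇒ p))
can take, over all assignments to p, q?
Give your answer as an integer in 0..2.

1

Take p = 1, q = 2:
p · q = 1 · 2 = 1
(p · q) · q = 1 · 2 = 1
¬((p · q) · q) = ¬1 = 1
p · q = 1 · 2 = 1
q ⇒ p = 2 ⇒ 1 = 1
(q ⇒ p) ⇒ p = 1 ⇒ 1 = 2
(p · q) ⇔ ((q ⇒ p) ⇒ p) = 1 ⇔ 2 = 1
¬((p · q) · q) + ((p · q) ⇔ ((q ⇒ p) ⇒ p)) = 1 + 1 = 1
No assignment yields a value below 1, so this is the minimum.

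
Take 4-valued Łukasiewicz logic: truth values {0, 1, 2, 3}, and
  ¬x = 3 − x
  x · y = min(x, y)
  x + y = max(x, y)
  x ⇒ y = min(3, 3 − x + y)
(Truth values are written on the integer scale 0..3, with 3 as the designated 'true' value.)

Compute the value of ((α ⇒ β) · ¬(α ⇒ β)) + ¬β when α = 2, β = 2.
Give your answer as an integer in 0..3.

1

α ⇒ β = 2 ⇒ 2 = 3
α ⇒ β = 2 ⇒ 2 = 3
¬(α ⇒ β) = ¬3 = 0
(α ⇒ β) · ¬(α ⇒ β) = 3 · 0 = 0
¬β = ¬2 = 1
((α ⇒ β) · ¬(α ⇒ β)) + ¬β = 0 + 1 = 1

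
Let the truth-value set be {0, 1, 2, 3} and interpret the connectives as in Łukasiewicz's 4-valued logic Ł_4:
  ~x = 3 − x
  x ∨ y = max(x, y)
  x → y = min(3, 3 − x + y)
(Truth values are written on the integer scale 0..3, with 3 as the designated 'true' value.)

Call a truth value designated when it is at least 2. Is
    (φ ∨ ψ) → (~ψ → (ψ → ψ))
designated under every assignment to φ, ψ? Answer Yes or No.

φ = 0, ψ = 0 ↦ 3
φ = 0, ψ = 1 ↦ 3
φ = 0, ψ = 2 ↦ 3
φ = 0, ψ = 3 ↦ 3
φ = 1, ψ = 0 ↦ 3
φ = 1, ψ = 1 ↦ 3
φ = 1, ψ = 2 ↦ 3
φ = 1, ψ = 3 ↦ 3
φ = 2, ψ = 0 ↦ 3
φ = 2, ψ = 1 ↦ 3
φ = 2, ψ = 2 ↦ 3
φ = 2, ψ = 3 ↦ 3
φ = 3, ψ = 0 ↦ 3
φ = 3, ψ = 1 ↦ 3
φ = 3, ψ = 2 ↦ 3
φ = 3, ψ = 3 ↦ 3
Every assignment gives a value ≥ 2.

Yes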